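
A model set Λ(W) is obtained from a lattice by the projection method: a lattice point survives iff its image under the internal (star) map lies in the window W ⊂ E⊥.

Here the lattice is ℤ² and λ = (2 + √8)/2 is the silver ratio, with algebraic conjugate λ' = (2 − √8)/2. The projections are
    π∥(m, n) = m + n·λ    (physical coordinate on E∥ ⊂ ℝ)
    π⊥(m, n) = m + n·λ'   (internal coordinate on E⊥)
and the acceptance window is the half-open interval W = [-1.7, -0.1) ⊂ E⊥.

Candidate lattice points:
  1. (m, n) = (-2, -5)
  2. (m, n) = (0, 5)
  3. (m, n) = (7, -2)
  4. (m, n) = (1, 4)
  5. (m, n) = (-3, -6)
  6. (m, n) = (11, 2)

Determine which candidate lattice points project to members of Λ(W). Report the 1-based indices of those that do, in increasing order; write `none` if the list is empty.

4, 5

Numerically λ ≈ 2.41421 and λ' = −1/λ ≈ -0.41421.
candidate 1: (m,n)=(-2,-5) → π∥ = -2-5·λ ≈ -14.07107, π⊥ = -2-5·λ' ≈ 0.07107 ∉ [-1.7, -0.1) ⇒ out
candidate 2: (m,n)=(0,5) → π∥ = 0+5·λ ≈ 12.07107, π⊥ = 0+5·λ' ≈ -2.07107 ∉ [-1.7, -0.1) ⇒ out
candidate 3: (m,n)=(7,-2) → π∥ = 7-2·λ ≈ 2.17157, π⊥ = 7-2·λ' ≈ 7.82843 ∉ [-1.7, -0.1) ⇒ out
candidate 4: (m,n)=(1,4) → π∥ = 1+4·λ ≈ 10.65685, π⊥ = 1+4·λ' ≈ -0.65685 ∈ [-1.7, -0.1) ⇒ IN Λ
candidate 5: (m,n)=(-3,-6) → π∥ = -3-6·λ ≈ -17.48528, π⊥ = -3-6·λ' ≈ -0.51472 ∈ [-1.7, -0.1) ⇒ IN Λ
candidate 6: (m,n)=(11,2) → π∥ = 11+2·λ ≈ 15.82843, π⊥ = 11+2·λ' ≈ 10.17157 ∉ [-1.7, -0.1) ⇒ out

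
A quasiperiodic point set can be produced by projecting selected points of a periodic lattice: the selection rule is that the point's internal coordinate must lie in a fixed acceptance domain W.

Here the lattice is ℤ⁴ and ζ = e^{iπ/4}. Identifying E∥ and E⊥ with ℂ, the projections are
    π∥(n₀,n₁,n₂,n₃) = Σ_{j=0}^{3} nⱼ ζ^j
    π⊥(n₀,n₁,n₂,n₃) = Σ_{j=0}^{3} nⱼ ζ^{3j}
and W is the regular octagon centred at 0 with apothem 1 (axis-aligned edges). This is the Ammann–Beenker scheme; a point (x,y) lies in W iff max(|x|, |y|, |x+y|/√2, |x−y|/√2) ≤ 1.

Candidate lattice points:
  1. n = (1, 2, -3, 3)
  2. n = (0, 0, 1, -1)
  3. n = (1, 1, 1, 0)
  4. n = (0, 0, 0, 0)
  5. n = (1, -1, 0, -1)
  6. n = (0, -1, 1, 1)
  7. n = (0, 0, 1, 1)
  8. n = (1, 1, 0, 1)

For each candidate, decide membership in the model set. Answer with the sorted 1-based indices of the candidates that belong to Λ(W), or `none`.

3, 4, 7

With ζ = e^{iπ/4} the internal vectors are ζ^0,ζ^3,ζ^6,ζ^9.
#1 (1, 2, -3, 3): internal (1.707107, 6.535534); octagon support 6.535534 vs apothem 1 → ∉ W
#2 (0, 0, 1, -1): internal (-0.707107, -1.707107); octagon support 1.707107 vs apothem 1 → ∉ W
#3 (1, 1, 1, 0): internal (0.292893, -0.292893); octagon support 0.414214 vs apothem 1 → ∈ W
#4 (0, 0, 0, 0): internal (0.000000, 0.000000); octagon support 0.000000 vs apothem 1 → ∈ W
#5 (1, -1, 0, -1): internal (1.000000, -1.414214); octagon support 1.707107 vs apothem 1 → ∉ W
#6 (0, -1, 1, 1): internal (1.414214, -1.000000); octagon support 1.707107 vs apothem 1 → ∉ W
#7 (0, 0, 1, 1): internal (0.707107, -0.292893); octagon support 0.707107 vs apothem 1 → ∈ W
#8 (1, 1, 0, 1): internal (1.000000, 1.414214); octagon support 1.707107 vs apothem 1 → ∉ W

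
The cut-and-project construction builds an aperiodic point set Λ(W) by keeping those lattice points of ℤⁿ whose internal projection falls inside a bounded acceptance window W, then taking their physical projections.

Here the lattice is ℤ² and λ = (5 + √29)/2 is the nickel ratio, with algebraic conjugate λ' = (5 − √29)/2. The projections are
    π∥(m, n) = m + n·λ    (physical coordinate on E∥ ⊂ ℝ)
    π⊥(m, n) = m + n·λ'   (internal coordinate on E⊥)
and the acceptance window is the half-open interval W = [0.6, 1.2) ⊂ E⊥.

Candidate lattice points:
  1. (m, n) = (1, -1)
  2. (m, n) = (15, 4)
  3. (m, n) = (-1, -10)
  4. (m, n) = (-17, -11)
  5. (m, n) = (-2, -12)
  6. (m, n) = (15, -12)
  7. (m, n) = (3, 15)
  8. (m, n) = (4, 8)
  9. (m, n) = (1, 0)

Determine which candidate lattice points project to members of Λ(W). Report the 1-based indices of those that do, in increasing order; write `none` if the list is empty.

1, 3, 9

λ' = (5−√29)/2 ≈ -0.19258.
#1 (1,-1): internal coord 1 + (-1)·λ' = +1.19258; +1.19258 ∈ [0.6, 1.2) → IN Λ
#2 (15,4): internal coord 15 + (4)·λ' = +14.22967; +14.22967 ∉ [0.6, 1.2) → out
#3 (-1,-10): internal coord -1 + (-10)·λ' = +0.92582; +0.92582 ∈ [0.6, 1.2) → IN Λ
#4 (-17,-11): internal coord -17 + (-11)·λ' = -14.88159; -14.88159 ∉ [0.6, 1.2) → out
#5 (-2,-12): internal coord -2 + (-12)·λ' = +0.31099; +0.31099 ∉ [0.6, 1.2) → out
#6 (15,-12): internal coord 15 + (-12)·λ' = +17.31099; +17.31099 ∉ [0.6, 1.2) → out
#7 (3,15): internal coord 3 + (15)·λ' = +0.11126; +0.11126 ∉ [0.6, 1.2) → out
#8 (4,8): internal coord 4 + (8)·λ' = +2.45934; +2.45934 ∉ [0.6, 1.2) → out
#9 (1,0): internal coord 1 + (0)·λ' = +1.00000; +1.00000 ∈ [0.6, 1.2) → IN Λ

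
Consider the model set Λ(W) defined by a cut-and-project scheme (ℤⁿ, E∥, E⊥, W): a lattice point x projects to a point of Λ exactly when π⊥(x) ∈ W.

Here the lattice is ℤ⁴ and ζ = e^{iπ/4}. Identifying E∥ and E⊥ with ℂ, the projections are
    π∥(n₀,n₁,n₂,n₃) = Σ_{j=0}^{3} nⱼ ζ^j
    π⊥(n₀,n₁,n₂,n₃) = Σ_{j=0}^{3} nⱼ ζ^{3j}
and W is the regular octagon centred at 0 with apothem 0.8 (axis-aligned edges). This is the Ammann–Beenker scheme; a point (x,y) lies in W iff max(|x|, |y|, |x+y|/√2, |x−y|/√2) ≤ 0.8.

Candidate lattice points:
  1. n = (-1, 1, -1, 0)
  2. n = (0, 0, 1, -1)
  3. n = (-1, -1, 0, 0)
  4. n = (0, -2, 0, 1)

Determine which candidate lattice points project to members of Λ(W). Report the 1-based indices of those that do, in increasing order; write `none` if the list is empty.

Internal map: ζ^{3j} for j=0..3 gives (1,0), (−√2/2,√2/2), (0,−1), (√2/2,√2/2).
#1 (-1, 1, -1, 0): internal (-1.7071, 1.7071); octagon support 2.4142 vs apothem 0.8 → ∉ W
#2 (0, 0, 1, -1): internal (-0.7071, -1.7071); octagon support 1.7071 vs apothem 0.8 → ∉ W
#3 (-1, -1, 0, 0): internal (-0.2929, -0.7071); octagon support 0.7071 vs apothem 0.8 → ∈ W
#4 (0, -2, 0, 1): internal (2.1213, -0.7071); octagon support 2.1213 vs apothem 0.8 → ∉ W

3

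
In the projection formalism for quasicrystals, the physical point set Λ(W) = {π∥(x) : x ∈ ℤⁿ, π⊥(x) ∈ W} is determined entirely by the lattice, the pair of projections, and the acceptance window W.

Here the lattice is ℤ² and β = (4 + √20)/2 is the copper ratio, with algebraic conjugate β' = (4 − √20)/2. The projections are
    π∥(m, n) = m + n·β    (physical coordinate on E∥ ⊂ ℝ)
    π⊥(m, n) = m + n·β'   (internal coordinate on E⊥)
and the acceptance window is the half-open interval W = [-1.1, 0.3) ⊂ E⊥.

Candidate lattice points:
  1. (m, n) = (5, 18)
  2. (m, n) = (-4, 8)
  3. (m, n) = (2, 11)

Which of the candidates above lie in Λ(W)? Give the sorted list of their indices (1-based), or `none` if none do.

Compute β' = (4−√20)/2 = -0.23607, so π⊥(m,n) = m -0.23607·n.
#1 (5,18): internal coord 5 + (18)·β' = +0.75078; +0.75078 ∉ [-1.1, 0.3) → out
#2 (-4,8): internal coord -4 + (8)·β' = -5.88854; -5.88854 ∉ [-1.1, 0.3) → out
#3 (2,11): internal coord 2 + (11)·β' = -0.59675; -0.59675 ∈ [-1.1, 0.3) → IN Λ

3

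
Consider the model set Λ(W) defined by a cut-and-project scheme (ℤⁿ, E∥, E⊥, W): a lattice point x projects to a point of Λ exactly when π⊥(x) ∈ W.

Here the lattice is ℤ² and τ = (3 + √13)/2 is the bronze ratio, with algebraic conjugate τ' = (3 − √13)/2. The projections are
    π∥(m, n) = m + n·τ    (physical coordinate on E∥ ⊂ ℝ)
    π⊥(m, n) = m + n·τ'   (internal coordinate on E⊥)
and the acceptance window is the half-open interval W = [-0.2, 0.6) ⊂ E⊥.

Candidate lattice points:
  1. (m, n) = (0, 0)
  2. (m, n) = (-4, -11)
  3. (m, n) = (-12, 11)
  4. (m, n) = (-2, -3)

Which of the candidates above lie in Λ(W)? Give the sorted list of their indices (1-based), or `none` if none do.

τ' = (3−√13)/2 ≈ -0.302776.
candidate 1: (m,n)=(0,0) → π∥ = 0+0·τ ≈ 0.000000, π⊥ = 0+0·τ' ≈ 0.000000 ∈ [-0.2, 0.6) ⇒ IN Λ
candidate 2: (m,n)=(-4,-11) → π∥ = -4-11·τ ≈ -40.330532, π⊥ = -4-11·τ' ≈ -0.669468 ∉ [-0.2, 0.6) ⇒ out
candidate 3: (m,n)=(-12,11) → π∥ = -12+11·τ ≈ 24.330532, π⊥ = -12+11·τ' ≈ -15.330532 ∉ [-0.2, 0.6) ⇒ out
candidate 4: (m,n)=(-2,-3) → π∥ = -2-3·τ ≈ -11.908327, π⊥ = -2-3·τ' ≈ -1.091673 ∉ [-0.2, 0.6) ⇒ out

1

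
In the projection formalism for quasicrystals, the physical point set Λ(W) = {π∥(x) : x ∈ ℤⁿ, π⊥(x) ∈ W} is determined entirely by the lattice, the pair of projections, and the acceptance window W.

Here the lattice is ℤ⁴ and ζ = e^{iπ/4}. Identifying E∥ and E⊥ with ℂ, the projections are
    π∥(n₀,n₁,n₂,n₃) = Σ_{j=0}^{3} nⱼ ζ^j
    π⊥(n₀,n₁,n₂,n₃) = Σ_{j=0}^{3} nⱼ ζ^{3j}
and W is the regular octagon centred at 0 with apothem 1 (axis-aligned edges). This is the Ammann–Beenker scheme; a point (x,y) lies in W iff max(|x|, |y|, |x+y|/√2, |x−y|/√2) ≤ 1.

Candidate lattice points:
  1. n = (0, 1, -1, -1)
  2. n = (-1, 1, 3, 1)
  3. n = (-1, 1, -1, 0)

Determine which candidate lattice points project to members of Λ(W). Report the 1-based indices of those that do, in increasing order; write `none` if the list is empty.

none

π⊥(n) = n₀ + n₁ζ³ + n₂ζ⁶ + n₃ζ⁹ where ζ = e^{iπ/4}.
candidate 1: n = (0, 1, -1, -1) → π⊥ ≈ (-1.4142, +1.0000); max(|x|,|y|,|x±y|/√2) = 1.7071 > 1 ⇒ ∉ W
candidate 2: n = (-1, 1, 3, 1) → π⊥ ≈ (-1.0000, -1.5858); max(|x|,|y|,|x±y|/√2) = 1.8284 > 1 ⇒ ∉ W
candidate 3: n = (-1, 1, -1, 0) → π⊥ ≈ (-1.7071, +1.7071); max(|x|,|y|,|x±y|/√2) = 2.4142 > 1 ⇒ ∉ W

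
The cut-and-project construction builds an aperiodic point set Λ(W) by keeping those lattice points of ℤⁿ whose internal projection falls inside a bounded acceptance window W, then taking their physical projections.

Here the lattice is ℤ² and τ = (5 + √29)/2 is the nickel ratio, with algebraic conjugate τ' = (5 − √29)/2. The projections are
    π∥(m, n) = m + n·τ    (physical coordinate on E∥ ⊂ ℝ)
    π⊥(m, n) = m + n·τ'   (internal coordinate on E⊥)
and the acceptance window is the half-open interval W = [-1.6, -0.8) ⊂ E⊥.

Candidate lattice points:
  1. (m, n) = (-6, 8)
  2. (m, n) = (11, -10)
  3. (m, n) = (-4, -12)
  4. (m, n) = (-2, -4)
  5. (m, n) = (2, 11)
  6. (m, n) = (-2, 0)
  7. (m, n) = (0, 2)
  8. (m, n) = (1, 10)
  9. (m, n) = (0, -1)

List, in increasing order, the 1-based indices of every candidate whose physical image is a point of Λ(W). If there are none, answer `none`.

τ' = (5−√29)/2 ≈ -0.1926.
#1 (-6,8): internal coord -6 + (8)·τ' = -7.5407; -7.5407 ∉ [-1.6, -0.8) → out
#2 (11,-10): internal coord 11 + (-10)·τ' = +12.9258; +12.9258 ∉ [-1.6, -0.8) → out
#3 (-4,-12): internal coord -4 + (-12)·τ' = -1.6890; -1.6890 ∉ [-1.6, -0.8) → out
#4 (-2,-4): internal coord -2 + (-4)·τ' = -1.2297; -1.2297 ∈ [-1.6, -0.8) → IN Λ
#5 (2,11): internal coord 2 + (11)·τ' = -0.1184; -0.1184 ∉ [-1.6, -0.8) → out
#6 (-2,0): internal coord -2 + (0)·τ' = -2.0000; -2.0000 ∉ [-1.6, -0.8) → out
#7 (0,2): internal coord 0 + (2)·τ' = -0.3852; -0.3852 ∉ [-1.6, -0.8) → out
#8 (1,10): internal coord 1 + (10)·τ' = -0.9258; -0.9258 ∈ [-1.6, -0.8) → IN Λ
#9 (0,-1): internal coord 0 + (-1)·τ' = +0.1926; +0.1926 ∉ [-1.6, -0.8) → out

4, 8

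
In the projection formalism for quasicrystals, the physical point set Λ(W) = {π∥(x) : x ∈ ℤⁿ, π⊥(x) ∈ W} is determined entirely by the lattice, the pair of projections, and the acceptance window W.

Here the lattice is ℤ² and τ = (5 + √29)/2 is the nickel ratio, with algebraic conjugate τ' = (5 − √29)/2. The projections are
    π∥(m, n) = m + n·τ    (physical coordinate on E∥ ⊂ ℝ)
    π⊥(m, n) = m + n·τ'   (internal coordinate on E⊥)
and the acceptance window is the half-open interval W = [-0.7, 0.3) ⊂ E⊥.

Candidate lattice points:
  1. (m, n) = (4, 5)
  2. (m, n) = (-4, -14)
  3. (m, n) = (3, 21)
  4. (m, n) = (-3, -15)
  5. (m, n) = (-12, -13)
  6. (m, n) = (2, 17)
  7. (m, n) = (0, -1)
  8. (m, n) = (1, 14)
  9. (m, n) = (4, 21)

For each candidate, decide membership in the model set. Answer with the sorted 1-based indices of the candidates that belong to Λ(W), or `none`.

Compute τ' = (5−√29)/2 = -0.1926, so π⊥(m,n) = m -0.1926·n.
candidate 1: (m,n)=(4,5) → π∥ = 4+5·τ ≈ 29.9629, π⊥ = 4+5·τ' ≈ 3.0371 ∉ [-0.7, 0.3) ⇒ out
candidate 2: (m,n)=(-4,-14) → π∥ = -4-14·τ ≈ -76.6962, π⊥ = -4-14·τ' ≈ -1.3038 ∉ [-0.7, 0.3) ⇒ out
candidate 3: (m,n)=(3,21) → π∥ = 3+21·τ ≈ 112.0442, π⊥ = 3+21·τ' ≈ -1.0442 ∉ [-0.7, 0.3) ⇒ out
candidate 4: (m,n)=(-3,-15) → π∥ = -3-15·τ ≈ -80.8887, π⊥ = -3-15·τ' ≈ -0.1113 ∈ [-0.7, 0.3) ⇒ IN Λ
candidate 5: (m,n)=(-12,-13) → π∥ = -12-13·τ ≈ -79.5036, π⊥ = -12-13·τ' ≈ -9.4964 ∉ [-0.7, 0.3) ⇒ out
candidate 6: (m,n)=(2,17) → π∥ = 2+17·τ ≈ 90.2739, π⊥ = 2+17·τ' ≈ -1.2739 ∉ [-0.7, 0.3) ⇒ out
candidate 7: (m,n)=(0,-1) → π∥ = 0-1·τ ≈ -5.1926, π⊥ = 0-1·τ' ≈ 0.1926 ∈ [-0.7, 0.3) ⇒ IN Λ
candidate 8: (m,n)=(1,14) → π∥ = 1+14·τ ≈ 73.6962, π⊥ = 1+14·τ' ≈ -1.6962 ∉ [-0.7, 0.3) ⇒ out
candidate 9: (m,n)=(4,21) → π∥ = 4+21·τ ≈ 113.0442, π⊥ = 4+21·τ' ≈ -0.0442 ∈ [-0.7, 0.3) ⇒ IN Λ

4, 7, 9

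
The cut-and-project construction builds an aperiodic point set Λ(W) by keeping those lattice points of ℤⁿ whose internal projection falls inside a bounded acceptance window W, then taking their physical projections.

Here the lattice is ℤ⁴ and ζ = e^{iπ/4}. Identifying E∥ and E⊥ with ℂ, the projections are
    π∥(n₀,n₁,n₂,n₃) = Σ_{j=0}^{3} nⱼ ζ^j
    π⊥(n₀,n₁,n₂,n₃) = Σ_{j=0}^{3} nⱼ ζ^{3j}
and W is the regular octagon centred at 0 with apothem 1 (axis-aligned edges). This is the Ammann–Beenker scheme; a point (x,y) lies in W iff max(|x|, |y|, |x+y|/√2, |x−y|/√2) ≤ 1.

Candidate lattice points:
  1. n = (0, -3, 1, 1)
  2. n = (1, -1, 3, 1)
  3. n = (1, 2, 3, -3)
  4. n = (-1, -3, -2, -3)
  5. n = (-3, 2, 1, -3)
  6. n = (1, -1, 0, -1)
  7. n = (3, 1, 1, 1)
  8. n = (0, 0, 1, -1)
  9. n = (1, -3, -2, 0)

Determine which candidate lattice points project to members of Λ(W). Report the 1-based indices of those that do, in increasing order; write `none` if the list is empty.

With ζ = e^{iπ/4} the internal vectors are ζ^0,ζ^3,ζ^6,ζ^9.
#1 (0, -3, 1, 1): internal (2.828427, -2.414214); octagon support 3.707107 vs apothem 1 → ∉ W
#2 (1, -1, 3, 1): internal (2.414214, -3.000000); octagon support 3.828427 vs apothem 1 → ∉ W
#3 (1, 2, 3, -3): internal (-2.535534, -3.707107); octagon support 4.414214 vs apothem 1 → ∉ W
#4 (-1, -3, -2, -3): internal (-1.000000, -2.242641); octagon support 2.292893 vs apothem 1 → ∉ W
#5 (-3, 2, 1, -3): internal (-6.535534, -1.707107); octagon support 6.535534 vs apothem 1 → ∉ W
#6 (1, -1, 0, -1): internal (1.000000, -1.414214); octagon support 1.707107 vs apothem 1 → ∉ W
#7 (3, 1, 1, 1): internal (3.000000, 0.414214); octagon support 3.000000 vs apothem 1 → ∉ W
#8 (0, 0, 1, -1): internal (-0.707107, -1.707107); octagon support 1.707107 vs apothem 1 → ∉ W
#9 (1, -3, -2, 0): internal (3.121320, -0.121320); octagon support 3.121320 vs apothem 1 → ∉ W

none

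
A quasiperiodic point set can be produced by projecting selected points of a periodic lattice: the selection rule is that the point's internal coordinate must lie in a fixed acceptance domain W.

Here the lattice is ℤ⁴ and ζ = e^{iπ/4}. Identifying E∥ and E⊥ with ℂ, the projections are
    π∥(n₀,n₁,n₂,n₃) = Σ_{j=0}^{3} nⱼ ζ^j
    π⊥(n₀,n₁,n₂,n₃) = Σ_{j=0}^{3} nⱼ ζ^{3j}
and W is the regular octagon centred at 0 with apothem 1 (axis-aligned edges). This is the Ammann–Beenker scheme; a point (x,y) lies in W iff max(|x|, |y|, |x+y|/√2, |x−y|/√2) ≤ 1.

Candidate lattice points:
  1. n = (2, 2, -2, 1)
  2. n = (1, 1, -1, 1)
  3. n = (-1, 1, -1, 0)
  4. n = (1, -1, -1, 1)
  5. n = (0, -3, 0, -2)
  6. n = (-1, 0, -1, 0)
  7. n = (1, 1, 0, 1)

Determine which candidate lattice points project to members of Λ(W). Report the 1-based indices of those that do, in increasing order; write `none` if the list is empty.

none

With ζ = e^{iπ/4} the internal vectors are ζ^0,ζ^3,ζ^6,ζ^9.
#1 (2, 2, -2, 1): internal (1.292893, 4.121320); octagon support 4.121320 vs apothem 1 → ∉ W
#2 (1, 1, -1, 1): internal (1.000000, 2.414214); octagon support 2.414214 vs apothem 1 → ∉ W
#3 (-1, 1, -1, 0): internal (-1.707107, 1.707107); octagon support 2.414214 vs apothem 1 → ∉ W
#4 (1, -1, -1, 1): internal (2.414214, 1.000000); octagon support 2.414214 vs apothem 1 → ∉ W
#5 (0, -3, 0, -2): internal (0.707107, -3.535534); octagon support 3.535534 vs apothem 1 → ∉ W
#6 (-1, 0, -1, 0): internal (-1.000000, 1.000000); octagon support 1.414214 vs apothem 1 → ∉ W
#7 (1, 1, 0, 1): internal (1.000000, 1.414214); octagon support 1.707107 vs apothem 1 → ∉ W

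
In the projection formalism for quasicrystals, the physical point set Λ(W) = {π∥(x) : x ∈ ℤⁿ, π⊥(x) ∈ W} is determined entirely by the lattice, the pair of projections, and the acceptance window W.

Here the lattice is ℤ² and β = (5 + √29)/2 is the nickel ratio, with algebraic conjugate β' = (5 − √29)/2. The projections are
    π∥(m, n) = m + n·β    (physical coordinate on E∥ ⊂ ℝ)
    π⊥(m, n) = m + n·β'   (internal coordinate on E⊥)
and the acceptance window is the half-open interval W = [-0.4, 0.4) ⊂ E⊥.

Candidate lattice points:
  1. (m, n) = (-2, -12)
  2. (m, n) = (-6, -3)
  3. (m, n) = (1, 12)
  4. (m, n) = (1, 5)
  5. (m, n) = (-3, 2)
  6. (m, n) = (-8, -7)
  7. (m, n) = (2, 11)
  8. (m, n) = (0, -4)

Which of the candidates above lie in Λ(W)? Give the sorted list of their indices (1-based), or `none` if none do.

1, 4, 7

Numerically β ≈ 5.1926 and β' = −1/β ≈ -0.1926.
candidate 1: (m,n)=(-2,-12) → π∥ = -2-12·β ≈ -64.3110, π⊥ = -2-12·β' ≈ 0.3110 ∈ [-0.4, 0.4) ⇒ IN Λ
candidate 2: (m,n)=(-6,-3) → π∥ = -6-3·β ≈ -21.5777, π⊥ = -6-3·β' ≈ -5.4223 ∉ [-0.4, 0.4) ⇒ out
candidate 3: (m,n)=(1,12) → π∥ = 1+12·β ≈ 63.3110, π⊥ = 1+12·β' ≈ -1.3110 ∉ [-0.4, 0.4) ⇒ out
candidate 4: (m,n)=(1,5) → π∥ = 1+5·β ≈ 26.9629, π⊥ = 1+5·β' ≈ 0.0371 ∈ [-0.4, 0.4) ⇒ IN Λ
candidate 5: (m,n)=(-3,2) → π∥ = -3+2·β ≈ 7.3852, π⊥ = -3+2·β' ≈ -3.3852 ∉ [-0.4, 0.4) ⇒ out
candidate 6: (m,n)=(-8,-7) → π∥ = -8-7·β ≈ -44.3481, π⊥ = -8-7·β' ≈ -6.6519 ∉ [-0.4, 0.4) ⇒ out
candidate 7: (m,n)=(2,11) → π∥ = 2+11·β ≈ 59.1184, π⊥ = 2+11·β' ≈ -0.1184 ∈ [-0.4, 0.4) ⇒ IN Λ
candidate 8: (m,n)=(0,-4) → π∥ = 0-4·β ≈ -20.7703, π⊥ = 0-4·β' ≈ 0.7703 ∉ [-0.4, 0.4) ⇒ out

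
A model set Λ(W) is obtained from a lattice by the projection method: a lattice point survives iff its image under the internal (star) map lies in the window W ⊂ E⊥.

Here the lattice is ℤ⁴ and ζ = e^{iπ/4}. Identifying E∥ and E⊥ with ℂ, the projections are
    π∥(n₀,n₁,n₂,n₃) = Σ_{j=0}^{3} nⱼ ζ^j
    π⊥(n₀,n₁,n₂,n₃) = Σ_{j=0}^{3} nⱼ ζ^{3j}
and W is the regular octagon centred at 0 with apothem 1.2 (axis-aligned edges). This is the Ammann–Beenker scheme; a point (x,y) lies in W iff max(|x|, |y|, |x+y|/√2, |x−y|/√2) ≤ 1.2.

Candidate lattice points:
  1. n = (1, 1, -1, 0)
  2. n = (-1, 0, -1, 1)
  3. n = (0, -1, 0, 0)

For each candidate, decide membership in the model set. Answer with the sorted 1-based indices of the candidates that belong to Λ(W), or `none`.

Internal map: ζ^{3j} for j=0..3 gives (1,0), (−√2/2,√2/2), (0,−1), (√2/2,√2/2).
candidate 1: n = (1, 1, -1, 0) → π⊥ ≈ (+0.29289, +1.70711); max(|x|,|y|,|x±y|/√2) = 1.70711 > 1.2 ⇒ ∉ W
candidate 2: n = (-1, 0, -1, 1) → π⊥ ≈ (-0.29289, +1.70711); max(|x|,|y|,|x±y|/√2) = 1.70711 > 1.2 ⇒ ∉ W
candidate 3: n = (0, -1, 0, 0) → π⊥ ≈ (+0.70711, -0.70711); max(|x|,|y|,|x±y|/√2) = 1.00000 ≤ 1.2 ⇒ ∈ W

3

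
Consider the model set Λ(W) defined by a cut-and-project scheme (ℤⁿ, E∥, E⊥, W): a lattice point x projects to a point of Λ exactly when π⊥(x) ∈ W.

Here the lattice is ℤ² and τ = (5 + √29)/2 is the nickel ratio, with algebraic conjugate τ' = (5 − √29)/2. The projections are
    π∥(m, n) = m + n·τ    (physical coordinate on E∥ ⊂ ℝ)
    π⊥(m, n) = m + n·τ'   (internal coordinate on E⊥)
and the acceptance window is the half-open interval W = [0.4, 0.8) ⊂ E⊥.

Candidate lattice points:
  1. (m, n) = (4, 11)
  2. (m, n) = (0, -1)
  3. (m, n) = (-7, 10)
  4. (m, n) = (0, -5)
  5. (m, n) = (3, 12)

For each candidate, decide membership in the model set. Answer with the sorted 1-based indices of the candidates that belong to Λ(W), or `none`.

5

τ' = (5−√29)/2 ≈ -0.192582.
[1] lift (4,11): star map gives 1.881594; window check 0.4 ≤ 1.881594 < 0.8 is false → out
[2] lift (0,-1): star map gives 0.192582; window check 0.4 ≤ 0.192582 < 0.8 is false → out
[3] lift (-7,10): star map gives -8.925824; window check 0.4 ≤ -8.925824 < 0.8 is false → out
[4] lift (0,-5): star map gives 0.962912; window check 0.4 ≤ 0.962912 < 0.8 is false → out
[5] lift (3,12): star map gives 0.689011; window check 0.4 ≤ 0.689011 < 0.8 is true → IN Λ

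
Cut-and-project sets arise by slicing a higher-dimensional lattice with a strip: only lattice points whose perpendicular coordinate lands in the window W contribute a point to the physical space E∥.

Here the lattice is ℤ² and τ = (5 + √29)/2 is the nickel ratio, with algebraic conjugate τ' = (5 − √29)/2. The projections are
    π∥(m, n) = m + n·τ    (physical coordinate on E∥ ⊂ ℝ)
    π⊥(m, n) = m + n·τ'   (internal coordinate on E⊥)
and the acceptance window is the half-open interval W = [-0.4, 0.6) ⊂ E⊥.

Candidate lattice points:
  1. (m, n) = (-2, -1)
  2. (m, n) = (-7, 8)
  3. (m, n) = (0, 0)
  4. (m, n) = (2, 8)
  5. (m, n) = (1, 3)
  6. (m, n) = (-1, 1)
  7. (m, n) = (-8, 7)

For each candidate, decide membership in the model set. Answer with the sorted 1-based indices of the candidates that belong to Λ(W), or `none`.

Compute τ' = (5−√29)/2 = -0.1926, so π⊥(m,n) = m -0.1926·n.
[1] lift (-2,-1): star map gives -1.8074; window check -0.4 ≤ -1.8074 < 0.6 is false → out
[2] lift (-7,8): star map gives -8.5407; window check -0.4 ≤ -8.5407 < 0.6 is false → out
[3] lift (0,0): star map gives 0.0000; window check -0.4 ≤ 0.0000 < 0.6 is true → IN Λ
[4] lift (2,8): star map gives 0.4593; window check -0.4 ≤ 0.4593 < 0.6 is true → IN Λ
[5] lift (1,3): star map gives 0.4223; window check -0.4 ≤ 0.4223 < 0.6 is true → IN Λ
[6] lift (-1,1): star map gives -1.1926; window check -0.4 ≤ -1.1926 < 0.6 is false → out
[7] lift (-8,7): star map gives -9.3481; window check -0.4 ≤ -9.3481 < 0.6 is false → out

3, 4, 5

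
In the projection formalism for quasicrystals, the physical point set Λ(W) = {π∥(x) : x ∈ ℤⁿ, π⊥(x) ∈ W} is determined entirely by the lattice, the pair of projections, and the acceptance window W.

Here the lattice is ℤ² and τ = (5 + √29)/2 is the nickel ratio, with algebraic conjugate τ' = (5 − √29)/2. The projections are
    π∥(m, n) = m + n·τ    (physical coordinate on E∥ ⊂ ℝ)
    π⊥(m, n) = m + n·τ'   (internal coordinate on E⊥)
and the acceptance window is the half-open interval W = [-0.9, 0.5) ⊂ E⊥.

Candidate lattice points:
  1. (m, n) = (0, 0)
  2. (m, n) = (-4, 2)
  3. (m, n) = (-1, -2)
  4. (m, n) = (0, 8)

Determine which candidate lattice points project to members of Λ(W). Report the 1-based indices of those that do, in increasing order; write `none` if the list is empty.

1, 3

Compute τ' = (5−√29)/2 = -0.1926, so π⊥(m,n) = m -0.1926·n.
candidate 1: (m,n)=(0,0) → π∥ = 0+0·τ ≈ 0.0000, π⊥ = 0+0·τ' ≈ 0.0000 ∈ [-0.9, 0.5) ⇒ IN Λ
candidate 2: (m,n)=(-4,2) → π∥ = -4+2·τ ≈ 6.3852, π⊥ = -4+2·τ' ≈ -4.3852 ∉ [-0.9, 0.5) ⇒ out
candidate 3: (m,n)=(-1,-2) → π∥ = -1-2·τ ≈ -11.3852, π⊥ = -1-2·τ' ≈ -0.6148 ∈ [-0.9, 0.5) ⇒ IN Λ
candidate 4: (m,n)=(0,8) → π∥ = 0+8·τ ≈ 41.5407, π⊥ = 0+8·τ' ≈ -1.5407 ∉ [-0.9, 0.5) ⇒ out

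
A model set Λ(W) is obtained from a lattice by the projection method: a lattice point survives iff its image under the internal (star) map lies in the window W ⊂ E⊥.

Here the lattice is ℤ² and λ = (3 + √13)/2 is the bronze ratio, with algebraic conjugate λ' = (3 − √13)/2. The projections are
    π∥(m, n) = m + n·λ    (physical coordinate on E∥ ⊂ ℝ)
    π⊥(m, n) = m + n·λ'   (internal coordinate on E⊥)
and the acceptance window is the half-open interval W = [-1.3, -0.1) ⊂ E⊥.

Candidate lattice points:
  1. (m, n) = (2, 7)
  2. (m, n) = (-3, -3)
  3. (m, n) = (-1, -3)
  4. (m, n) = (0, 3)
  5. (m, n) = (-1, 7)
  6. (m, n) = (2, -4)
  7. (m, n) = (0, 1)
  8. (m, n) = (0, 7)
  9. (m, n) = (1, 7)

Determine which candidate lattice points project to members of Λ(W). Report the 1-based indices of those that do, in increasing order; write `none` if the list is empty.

Compute λ' = (3−√13)/2 = -0.3028, so π⊥(m,n) = m -0.3028·n.
candidate 1: (m,n)=(2,7) → π∥ = 2+7·λ ≈ 25.1194, π⊥ = 2+7·λ' ≈ -0.1194 ∈ [-1.3, -0.1) ⇒ IN Λ
candidate 2: (m,n)=(-3,-3) → π∥ = -3-3·λ ≈ -12.9083, π⊥ = -3-3·λ' ≈ -2.0917 ∉ [-1.3, -0.1) ⇒ out
candidate 3: (m,n)=(-1,-3) → π∥ = -1-3·λ ≈ -10.9083, π⊥ = -1-3·λ' ≈ -0.0917 ∉ [-1.3, -0.1) ⇒ out
candidate 4: (m,n)=(0,3) → π∥ = 0+3·λ ≈ 9.9083, π⊥ = 0+3·λ' ≈ -0.9083 ∈ [-1.3, -0.1) ⇒ IN Λ
candidate 5: (m,n)=(-1,7) → π∥ = -1+7·λ ≈ 22.1194, π⊥ = -1+7·λ' ≈ -3.1194 ∉ [-1.3, -0.1) ⇒ out
candidate 6: (m,n)=(2,-4) → π∥ = 2-4·λ ≈ -11.2111, π⊥ = 2-4·λ' ≈ 3.2111 ∉ [-1.3, -0.1) ⇒ out
candidate 7: (m,n)=(0,1) → π∥ = 0+1·λ ≈ 3.3028, π⊥ = 0+1·λ' ≈ -0.3028 ∈ [-1.3, -0.1) ⇒ IN Λ
candidate 8: (m,n)=(0,7) → π∥ = 0+7·λ ≈ 23.1194, π⊥ = 0+7·λ' ≈ -2.1194 ∉ [-1.3, -0.1) ⇒ out
candidate 9: (m,n)=(1,7) → π∥ = 1+7·λ ≈ 24.1194, π⊥ = 1+7·λ' ≈ -1.1194 ∈ [-1.3, -0.1) ⇒ IN Λ

1, 4, 7, 9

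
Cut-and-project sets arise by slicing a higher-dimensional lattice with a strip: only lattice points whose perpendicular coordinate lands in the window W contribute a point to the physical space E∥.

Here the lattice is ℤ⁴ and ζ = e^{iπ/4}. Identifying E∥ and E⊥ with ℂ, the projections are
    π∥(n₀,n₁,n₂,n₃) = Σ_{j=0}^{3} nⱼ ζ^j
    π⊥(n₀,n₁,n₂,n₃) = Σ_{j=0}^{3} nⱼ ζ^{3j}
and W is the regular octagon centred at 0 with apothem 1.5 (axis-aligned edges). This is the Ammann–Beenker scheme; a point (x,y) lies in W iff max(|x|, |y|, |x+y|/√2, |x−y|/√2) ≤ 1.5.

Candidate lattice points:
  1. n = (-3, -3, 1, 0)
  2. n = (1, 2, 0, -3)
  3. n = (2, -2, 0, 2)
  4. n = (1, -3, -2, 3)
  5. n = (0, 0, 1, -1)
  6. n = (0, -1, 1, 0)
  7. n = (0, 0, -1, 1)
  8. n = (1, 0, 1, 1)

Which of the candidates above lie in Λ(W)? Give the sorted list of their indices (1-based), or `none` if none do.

π⊥(n) = n₀ + n₁ζ³ + n₂ζ⁶ + n₃ζ⁹ where ζ = e^{iπ/4}.
candidate 1: n = (-3, -3, 1, 0) → π⊥ ≈ (-0.878680, -3.121320); max(|x|,|y|,|x±y|/√2) = 3.121320 > 1.5 ⇒ ∉ W
candidate 2: n = (1, 2, 0, -3) → π⊥ ≈ (-2.535534, -0.707107); max(|x|,|y|,|x±y|/√2) = 2.535534 > 1.5 ⇒ ∉ W
candidate 3: n = (2, -2, 0, 2) → π⊥ ≈ (+4.828427, +0.000000); max(|x|,|y|,|x±y|/√2) = 4.828427 > 1.5 ⇒ ∉ W
candidate 4: n = (1, -3, -2, 3) → π⊥ ≈ (+5.242641, +2.000000); max(|x|,|y|,|x±y|/√2) = 5.242641 > 1.5 ⇒ ∉ W
candidate 5: n = (0, 0, 1, -1) → π⊥ ≈ (-0.707107, -1.707107); max(|x|,|y|,|x±y|/√2) = 1.707107 > 1.5 ⇒ ∉ W
candidate 6: n = (0, -1, 1, 0) → π⊥ ≈ (+0.707107, -1.707107); max(|x|,|y|,|x±y|/√2) = 1.707107 > 1.5 ⇒ ∉ W
candidate 7: n = (0, 0, -1, 1) → π⊥ ≈ (+0.707107, +1.707107); max(|x|,|y|,|x±y|/√2) = 1.707107 > 1.5 ⇒ ∉ W
candidate 8: n = (1, 0, 1, 1) → π⊥ ≈ (+1.707107, -0.292893); max(|x|,|y|,|x±y|/√2) = 1.707107 > 1.5 ⇒ ∉ W

none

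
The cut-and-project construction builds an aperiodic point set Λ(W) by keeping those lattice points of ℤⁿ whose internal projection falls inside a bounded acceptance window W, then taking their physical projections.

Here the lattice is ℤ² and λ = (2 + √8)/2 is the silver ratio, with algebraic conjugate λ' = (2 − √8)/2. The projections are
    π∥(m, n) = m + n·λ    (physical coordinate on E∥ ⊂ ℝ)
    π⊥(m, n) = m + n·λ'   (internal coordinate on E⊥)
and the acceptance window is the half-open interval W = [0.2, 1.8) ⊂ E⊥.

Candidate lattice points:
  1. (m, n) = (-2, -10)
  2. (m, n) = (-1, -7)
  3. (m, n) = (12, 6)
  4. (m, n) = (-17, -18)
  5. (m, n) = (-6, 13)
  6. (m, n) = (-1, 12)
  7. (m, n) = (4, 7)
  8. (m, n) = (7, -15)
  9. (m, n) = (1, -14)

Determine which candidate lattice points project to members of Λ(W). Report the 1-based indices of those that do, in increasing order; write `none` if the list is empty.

λ' = (2−√8)/2 ≈ -0.414214.
#1 (-2,-10): internal coord -2 + (-10)·λ' = +2.142136; +2.142136 ∉ [0.2, 1.8) → out
#2 (-1,-7): internal coord -1 + (-7)·λ' = +1.899495; +1.899495 ∉ [0.2, 1.8) → out
#3 (12,6): internal coord 12 + (6)·λ' = +9.514719; +9.514719 ∉ [0.2, 1.8) → out
#4 (-17,-18): internal coord -17 + (-18)·λ' = -9.544156; -9.544156 ∉ [0.2, 1.8) → out
#5 (-6,13): internal coord -6 + (13)·λ' = -11.384776; -11.384776 ∉ [0.2, 1.8) → out
#6 (-1,12): internal coord -1 + (12)·λ' = -5.970563; -5.970563 ∉ [0.2, 1.8) → out
#7 (4,7): internal coord 4 + (7)·λ' = +1.100505; +1.100505 ∈ [0.2, 1.8) → IN Λ
#8 (7,-15): internal coord 7 + (-15)·λ' = +13.213203; +13.213203 ∉ [0.2, 1.8) → out
#9 (1,-14): internal coord 1 + (-14)·λ' = +6.798990; +6.798990 ∉ [0.2, 1.8) → out

7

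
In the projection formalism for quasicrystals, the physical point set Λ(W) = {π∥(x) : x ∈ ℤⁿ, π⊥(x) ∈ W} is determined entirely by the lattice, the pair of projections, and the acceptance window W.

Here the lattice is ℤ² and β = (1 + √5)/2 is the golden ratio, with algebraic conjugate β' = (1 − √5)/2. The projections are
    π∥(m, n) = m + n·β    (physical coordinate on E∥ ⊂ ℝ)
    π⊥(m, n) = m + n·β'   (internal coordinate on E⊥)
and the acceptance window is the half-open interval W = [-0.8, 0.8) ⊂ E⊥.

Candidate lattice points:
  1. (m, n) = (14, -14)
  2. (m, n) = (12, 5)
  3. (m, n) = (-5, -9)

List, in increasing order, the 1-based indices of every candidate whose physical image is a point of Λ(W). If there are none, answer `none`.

Compute β' = (1−√5)/2 = -0.618034, so π⊥(m,n) = m -0.618034·n.
#1 (14,-14): internal coord 14 + (-14)·β' = +22.652476; +22.652476 ∉ [-0.8, 0.8) → out
#2 (12,5): internal coord 12 + (5)·β' = +8.909830; +8.909830 ∉ [-0.8, 0.8) → out
#3 (-5,-9): internal coord -5 + (-9)·β' = +0.562306; +0.562306 ∈ [-0.8, 0.8) → IN Λ

3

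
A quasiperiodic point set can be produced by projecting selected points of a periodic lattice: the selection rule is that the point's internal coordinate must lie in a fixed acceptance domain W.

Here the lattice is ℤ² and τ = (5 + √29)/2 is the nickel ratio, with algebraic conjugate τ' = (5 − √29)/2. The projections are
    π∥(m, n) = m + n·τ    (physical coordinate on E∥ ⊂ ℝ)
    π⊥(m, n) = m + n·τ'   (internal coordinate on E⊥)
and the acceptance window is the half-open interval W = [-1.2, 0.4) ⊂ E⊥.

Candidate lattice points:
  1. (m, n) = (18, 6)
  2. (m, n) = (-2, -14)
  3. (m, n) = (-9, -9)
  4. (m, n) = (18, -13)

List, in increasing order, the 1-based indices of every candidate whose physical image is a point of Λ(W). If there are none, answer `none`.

none

Numerically τ ≈ 5.192582 and τ' = −1/τ ≈ -0.192582.
#1 (18,6): internal coord 18 + (6)·τ' = +16.844506; +16.844506 ∉ [-1.2, 0.4) → out
#2 (-2,-14): internal coord -2 + (-14)·τ' = +0.696154; +0.696154 ∉ [-1.2, 0.4) → out
#3 (-9,-9): internal coord -9 + (-9)·τ' = -7.266758; -7.266758 ∉ [-1.2, 0.4) → out
#4 (18,-13): internal coord 18 + (-13)·τ' = +20.503571; +20.503571 ∉ [-1.2, 0.4) → out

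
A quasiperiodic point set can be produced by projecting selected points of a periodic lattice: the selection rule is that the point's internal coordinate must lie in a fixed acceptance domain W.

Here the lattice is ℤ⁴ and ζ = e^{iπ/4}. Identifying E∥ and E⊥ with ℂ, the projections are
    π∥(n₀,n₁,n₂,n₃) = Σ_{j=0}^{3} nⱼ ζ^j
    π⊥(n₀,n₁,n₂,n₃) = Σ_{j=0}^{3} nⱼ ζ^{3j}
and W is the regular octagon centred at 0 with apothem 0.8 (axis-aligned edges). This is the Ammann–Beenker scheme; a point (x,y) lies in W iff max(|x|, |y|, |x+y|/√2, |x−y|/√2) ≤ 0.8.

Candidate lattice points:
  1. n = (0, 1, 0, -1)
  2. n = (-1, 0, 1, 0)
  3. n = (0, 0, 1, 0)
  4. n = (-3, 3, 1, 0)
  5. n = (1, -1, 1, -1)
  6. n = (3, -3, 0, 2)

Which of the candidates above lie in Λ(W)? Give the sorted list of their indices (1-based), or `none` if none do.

none

Internal map: ζ^{3j} for j=0..3 gives (1,0), (−√2/2,√2/2), (0,−1), (√2/2,√2/2).
candidate 1: n = (0, 1, 0, -1) → π⊥ ≈ (-1.41421, +0.00000); max(|x|,|y|,|x±y|/√2) = 1.41421 > 0.8 ⇒ ∉ W
candidate 2: n = (-1, 0, 1, 0) → π⊥ ≈ (-1.00000, -1.00000); max(|x|,|y|,|x±y|/√2) = 1.41421 > 0.8 ⇒ ∉ W
candidate 3: n = (0, 0, 1, 0) → π⊥ ≈ (+0.00000, -1.00000); max(|x|,|y|,|x±y|/√2) = 1.00000 > 0.8 ⇒ ∉ W
candidate 4: n = (-3, 3, 1, 0) → π⊥ ≈ (-5.12132, +1.12132); max(|x|,|y|,|x±y|/√2) = 5.12132 > 0.8 ⇒ ∉ W
candidate 5: n = (1, -1, 1, -1) → π⊥ ≈ (+1.00000, -2.41421); max(|x|,|y|,|x±y|/√2) = 2.41421 > 0.8 ⇒ ∉ W
candidate 6: n = (3, -3, 0, 2) → π⊥ ≈ (+6.53553, -0.70711); max(|x|,|y|,|x±y|/√2) = 6.53553 > 0.8 ⇒ ∉ W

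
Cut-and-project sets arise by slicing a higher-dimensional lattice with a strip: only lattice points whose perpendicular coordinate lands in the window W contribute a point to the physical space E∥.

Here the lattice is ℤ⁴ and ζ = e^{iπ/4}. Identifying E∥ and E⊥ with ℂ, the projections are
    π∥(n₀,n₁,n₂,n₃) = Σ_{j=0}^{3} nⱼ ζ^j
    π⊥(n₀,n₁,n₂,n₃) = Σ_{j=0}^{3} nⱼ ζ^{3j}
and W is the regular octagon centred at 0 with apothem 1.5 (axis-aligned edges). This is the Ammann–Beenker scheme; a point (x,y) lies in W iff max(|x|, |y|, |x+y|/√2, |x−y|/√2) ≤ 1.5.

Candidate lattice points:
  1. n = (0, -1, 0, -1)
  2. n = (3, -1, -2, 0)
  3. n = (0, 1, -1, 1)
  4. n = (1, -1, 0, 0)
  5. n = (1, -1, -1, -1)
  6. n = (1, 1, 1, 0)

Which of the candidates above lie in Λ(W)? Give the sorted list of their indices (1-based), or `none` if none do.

Internal map: ζ^{3j} for j=0..3 gives (1,0), (−√2/2,√2/2), (0,−1), (√2/2,√2/2).
candidate 1: n = (0, -1, 0, -1) → π⊥ ≈ (+0.00000, -1.41421); max(|x|,|y|,|x±y|/√2) = 1.41421 ≤ 1.5 ⇒ ∈ W
candidate 2: n = (3, -1, -2, 0) → π⊥ ≈ (+3.70711, +1.29289); max(|x|,|y|,|x±y|/√2) = 3.70711 > 1.5 ⇒ ∉ W
candidate 3: n = (0, 1, -1, 1) → π⊥ ≈ (+0.00000, +2.41421); max(|x|,|y|,|x±y|/√2) = 2.41421 > 1.5 ⇒ ∉ W
candidate 4: n = (1, -1, 0, 0) → π⊥ ≈ (+1.70711, -0.70711); max(|x|,|y|,|x±y|/√2) = 1.70711 > 1.5 ⇒ ∉ W
candidate 5: n = (1, -1, -1, -1) → π⊥ ≈ (+1.00000, -0.41421); max(|x|,|y|,|x±y|/√2) = 1.00000 ≤ 1.5 ⇒ ∈ W
candidate 6: n = (1, 1, 1, 0) → π⊥ ≈ (+0.29289, -0.29289); max(|x|,|y|,|x±y|/√2) = 0.41421 ≤ 1.5 ⇒ ∈ W

1, 5, 6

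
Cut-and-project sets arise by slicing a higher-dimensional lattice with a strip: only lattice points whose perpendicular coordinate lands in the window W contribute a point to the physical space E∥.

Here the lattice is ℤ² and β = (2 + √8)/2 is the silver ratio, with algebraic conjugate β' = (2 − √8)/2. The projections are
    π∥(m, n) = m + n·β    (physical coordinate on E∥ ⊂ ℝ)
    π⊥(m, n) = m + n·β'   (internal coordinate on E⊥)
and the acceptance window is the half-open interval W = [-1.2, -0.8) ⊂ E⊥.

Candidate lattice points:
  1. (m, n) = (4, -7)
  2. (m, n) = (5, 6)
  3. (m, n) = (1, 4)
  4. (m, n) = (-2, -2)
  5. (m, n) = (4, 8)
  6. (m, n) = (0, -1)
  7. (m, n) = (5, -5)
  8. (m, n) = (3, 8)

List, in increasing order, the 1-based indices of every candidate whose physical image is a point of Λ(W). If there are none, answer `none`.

Numerically β ≈ 2.414214 and β' = −1/β ≈ -0.414214.
[1] lift (4,-7): star map gives 6.899495; window check -1.2 ≤ 6.899495 < -0.8 is false → out
[2] lift (5,6): star map gives 2.514719; window check -1.2 ≤ 2.514719 < -0.8 is false → out
[3] lift (1,4): star map gives -0.656854; window check -1.2 ≤ -0.656854 < -0.8 is false → out
[4] lift (-2,-2): star map gives -1.171573; window check -1.2 ≤ -1.171573 < -0.8 is true → IN Λ
[5] lift (4,8): star map gives 0.686292; window check -1.2 ≤ 0.686292 < -0.8 is false → out
[6] lift (0,-1): star map gives 0.414214; window check -1.2 ≤ 0.414214 < -0.8 is false → out
[7] lift (5,-5): star map gives 7.071068; window check -1.2 ≤ 7.071068 < -0.8 is false → out
[8] lift (3,8): star map gives -0.313708; window check -1.2 ≤ -0.313708 < -0.8 is false → out

4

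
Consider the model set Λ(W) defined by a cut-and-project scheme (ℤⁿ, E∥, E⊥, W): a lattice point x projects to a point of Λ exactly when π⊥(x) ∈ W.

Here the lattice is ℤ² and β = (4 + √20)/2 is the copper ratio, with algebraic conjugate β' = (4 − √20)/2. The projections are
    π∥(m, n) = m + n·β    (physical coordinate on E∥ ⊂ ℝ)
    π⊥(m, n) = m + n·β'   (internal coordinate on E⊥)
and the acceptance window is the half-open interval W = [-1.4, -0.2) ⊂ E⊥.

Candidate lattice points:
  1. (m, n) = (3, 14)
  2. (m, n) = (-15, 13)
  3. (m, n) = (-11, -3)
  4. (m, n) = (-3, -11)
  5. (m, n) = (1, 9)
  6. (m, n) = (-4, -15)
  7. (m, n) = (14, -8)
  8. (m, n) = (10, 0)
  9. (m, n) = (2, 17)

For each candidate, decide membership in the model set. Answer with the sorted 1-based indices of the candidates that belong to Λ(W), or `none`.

1, 4, 5, 6

Numerically β ≈ 4.236068 and β' = −1/β ≈ -0.236068.
[1] lift (3,14): star map gives -0.304952; window check -1.4 ≤ -0.304952 < -0.2 is true → IN Λ
[2] lift (-15,13): star map gives -18.068884; window check -1.4 ≤ -18.068884 < -0.2 is false → out
[3] lift (-11,-3): star map gives -10.291796; window check -1.4 ≤ -10.291796 < -0.2 is false → out
[4] lift (-3,-11): star map gives -0.403252; window check -1.4 ≤ -0.403252 < -0.2 is true → IN Λ
[5] lift (1,9): star map gives -1.124612; window check -1.4 ≤ -1.124612 < -0.2 is true → IN Λ
[6] lift (-4,-15): star map gives -0.458980; window check -1.4 ≤ -0.458980 < -0.2 is true → IN Λ
[7] lift (14,-8): star map gives 15.888544; window check -1.4 ≤ 15.888544 < -0.2 is false → out
[8] lift (10,0): star map gives 10.000000; window check -1.4 ≤ 10.000000 < -0.2 is false → out
[9] lift (2,17): star map gives -2.013156; window check -1.4 ≤ -2.013156 < -0.2 is false → out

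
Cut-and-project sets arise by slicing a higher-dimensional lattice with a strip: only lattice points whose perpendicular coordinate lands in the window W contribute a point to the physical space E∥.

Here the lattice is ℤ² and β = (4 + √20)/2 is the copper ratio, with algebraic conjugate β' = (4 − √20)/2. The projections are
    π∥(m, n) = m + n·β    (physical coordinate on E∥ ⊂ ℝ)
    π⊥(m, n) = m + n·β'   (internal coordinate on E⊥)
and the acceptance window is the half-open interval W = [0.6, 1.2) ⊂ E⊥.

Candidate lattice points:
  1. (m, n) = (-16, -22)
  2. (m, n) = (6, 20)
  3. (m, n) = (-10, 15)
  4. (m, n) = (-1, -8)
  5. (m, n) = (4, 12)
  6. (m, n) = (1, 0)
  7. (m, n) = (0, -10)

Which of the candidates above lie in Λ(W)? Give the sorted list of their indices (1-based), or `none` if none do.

β' = (4−√20)/2 ≈ -0.23607.
candidate 1: (m,n)=(-16,-22) → π∥ = -16-22·β ≈ -109.19350, π⊥ = -16-22·β' ≈ -10.80650 ∉ [0.6, 1.2) ⇒ out
candidate 2: (m,n)=(6,20) → π∥ = 6+20·β ≈ 90.72136, π⊥ = 6+20·β' ≈ 1.27864 ∉ [0.6, 1.2) ⇒ out
candidate 3: (m,n)=(-10,15) → π∥ = -10+15·β ≈ 53.54102, π⊥ = -10+15·β' ≈ -13.54102 ∉ [0.6, 1.2) ⇒ out
candidate 4: (m,n)=(-1,-8) → π∥ = -1-8·β ≈ -34.88854, π⊥ = -1-8·β' ≈ 0.88854 ∈ [0.6, 1.2) ⇒ IN Λ
candidate 5: (m,n)=(4,12) → π∥ = 4+12·β ≈ 54.83282, π⊥ = 4+12·β' ≈ 1.16718 ∈ [0.6, 1.2) ⇒ IN Λ
candidate 6: (m,n)=(1,0) → π∥ = 1+0·β ≈ 1.00000, π⊥ = 1+0·β' ≈ 1.00000 ∈ [0.6, 1.2) ⇒ IN Λ
candidate 7: (m,n)=(0,-10) → π∥ = 0-10·β ≈ -42.36068, π⊥ = 0-10·β' ≈ 2.36068 ∉ [0.6, 1.2) ⇒ out

4, 5, 6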